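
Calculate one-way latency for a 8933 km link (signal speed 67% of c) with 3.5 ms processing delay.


Speed = 0.67 * 3e5 km/s = 201000 km/s
Propagation delay = 8933 / 201000 = 0.0444 s = 44.4428 ms
Processing delay = 3.5 ms
Total one-way latency = 47.9428 ms


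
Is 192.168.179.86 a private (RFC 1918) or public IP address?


RFC 1918 private ranges:
  10.0.0.0/8 (10.0.0.0 - 10.255.255.255)
  172.16.0.0/12 (172.16.0.0 - 172.31.255.255)
  192.168.0.0/16 (192.168.0.0 - 192.168.255.255)
Private (in 192.168.0.0/16)


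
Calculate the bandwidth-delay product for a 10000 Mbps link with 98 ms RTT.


BDP = bandwidth * RTT
= 10000 Mbps * 98 ms
= 10000 * 1e6 * 98 / 1000 bits
= 980000000 bits
= 122500000 bytes
= 119628.9062 KB
BDP = 980000000 bits (122500000 bytes)


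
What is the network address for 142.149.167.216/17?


IP:   10001110.10010101.10100111.11011000
Mask: 11111111.11111111.10000000.00000000
AND operation:
Net:  10001110.10010101.10000000.00000000
Network: 142.149.128.0/17


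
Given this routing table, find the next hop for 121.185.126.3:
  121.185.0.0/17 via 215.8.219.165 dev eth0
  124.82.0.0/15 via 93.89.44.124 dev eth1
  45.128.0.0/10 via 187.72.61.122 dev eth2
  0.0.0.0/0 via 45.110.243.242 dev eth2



Longest prefix match for 121.185.126.3:
  /17 121.185.0.0: MATCH
  /15 124.82.0.0: no
  /10 45.128.0.0: no
  /0 0.0.0.0: MATCH
Selected: next-hop 215.8.219.165 via eth0 (matched /17)


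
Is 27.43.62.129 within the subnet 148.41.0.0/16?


Subnet network: 148.41.0.0
Test IP AND mask: 27.43.0.0
No, 27.43.62.129 is not in 148.41.0.0/16


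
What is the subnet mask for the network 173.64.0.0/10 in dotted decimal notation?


/10 means 10 network bits, 22 host bits
Binary: 11111111110000000000000000000000
Mask: 255.192.0.0


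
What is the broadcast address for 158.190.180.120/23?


Network: 158.190.180.0/23
Host bits = 9
Set all host bits to 1:
Broadcast: 158.190.181.255


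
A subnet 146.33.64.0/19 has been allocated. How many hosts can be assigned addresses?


Host bits = 32 - 19 = 13
Total addresses = 2^13 = 8192
Usable = total - 2 (network and broadcast)
Usable hosts: 8190


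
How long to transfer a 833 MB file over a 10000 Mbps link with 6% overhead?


Effective throughput = 10000 * (1 - 6/100) = 9400 Mbps
File size in Mb = 833 * 8 = 6664 Mb
Time = 6664 / 9400
Time = 0.7089 seconds


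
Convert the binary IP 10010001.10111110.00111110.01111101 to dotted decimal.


10010001 = 145
10111110 = 190
00111110 = 62
01111101 = 125
IP: 145.190.62.125


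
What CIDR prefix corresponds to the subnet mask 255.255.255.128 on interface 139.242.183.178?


Binary: 11111111.11111111.11111111.10000000
Count leading 1s
Prefix: /25


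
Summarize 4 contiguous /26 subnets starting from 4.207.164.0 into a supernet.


Original prefix: /26
Number of subnets: 4 = 2^2
New prefix = 26 - 2 = 24
Supernet: 4.207.164.0/24


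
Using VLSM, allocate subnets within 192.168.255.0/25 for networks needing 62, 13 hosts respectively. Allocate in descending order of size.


62 hosts -> /26 (62 usable): 192.168.255.0/26
13 hosts -> /28 (14 usable): 192.168.255.64/28
Allocation: 192.168.255.0/26 (62 hosts, 62 usable); 192.168.255.64/28 (13 hosts, 14 usable)


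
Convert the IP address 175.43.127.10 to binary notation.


175 = 10101111
43 = 00101011
127 = 01111111
10 = 00001010
Binary: 10101111.00101011.01111111.00001010


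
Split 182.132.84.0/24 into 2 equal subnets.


New prefix = 24 + 1 = 25
Each subnet has 128 addresses
  182.132.84.0/25
  182.132.84.128/25
Subnets: 182.132.84.0/25, 182.132.84.128/25


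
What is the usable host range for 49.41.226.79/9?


Network: 49.0.0.0
Broadcast: 49.127.255.255
First usable = network + 1
Last usable = broadcast - 1
Range: 49.0.0.1 to 49.127.255.254


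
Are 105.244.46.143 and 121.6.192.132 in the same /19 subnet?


Mask: 255.255.224.0
105.244.46.143 AND mask = 105.244.32.0
121.6.192.132 AND mask = 121.6.192.0
No, different subnets (105.244.32.0 vs 121.6.192.0)


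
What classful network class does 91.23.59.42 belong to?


First octet: 91
Binary: 01011011
0xxxxxxx -> Class A (1-126)
Class A, default mask 255.0.0.0 (/8)


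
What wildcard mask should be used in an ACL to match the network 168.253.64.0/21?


Subnet mask: 255.255.248.0
Wildcard = 255.255.255.255 - subnet mask
255 - 255 = 0
255 - 255 = 0
255 - 248 = 7
255 - 0 = 255
Wildcard: 0.0.7.255


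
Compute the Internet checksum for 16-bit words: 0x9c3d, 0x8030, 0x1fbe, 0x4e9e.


Sum all words (with carry folding):
+ 0x9c3d = 0x9c3d
+ 0x8030 = 0x1c6e
+ 0x1fbe = 0x3c2c
+ 0x4e9e = 0x8aca
One's complement: ~0x8aca
Checksum = 0x7535


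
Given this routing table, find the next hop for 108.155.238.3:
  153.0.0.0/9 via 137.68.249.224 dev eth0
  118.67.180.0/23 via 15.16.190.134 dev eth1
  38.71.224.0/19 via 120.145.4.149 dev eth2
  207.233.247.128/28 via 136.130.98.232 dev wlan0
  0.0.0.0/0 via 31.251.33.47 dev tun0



Longest prefix match for 108.155.238.3:
  /9 153.0.0.0: no
  /23 118.67.180.0: no
  /19 38.71.224.0: no
  /28 207.233.247.128: no
  /0 0.0.0.0: MATCH
Selected: next-hop 31.251.33.47 via tun0 (matched /0)


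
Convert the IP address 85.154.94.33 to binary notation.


85 = 01010101
154 = 10011010
94 = 01011110
33 = 00100001
Binary: 01010101.10011010.01011110.00100001


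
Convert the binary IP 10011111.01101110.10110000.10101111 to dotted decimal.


10011111 = 159
01101110 = 110
10110000 = 176
10101111 = 175
IP: 159.110.176.175


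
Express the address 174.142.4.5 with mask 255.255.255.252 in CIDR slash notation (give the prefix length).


Binary: 11111111.11111111.11111111.11111100
Count leading 1s
Prefix: /30


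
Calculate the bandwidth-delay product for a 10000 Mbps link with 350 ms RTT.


BDP = bandwidth * RTT
= 10000 Mbps * 350 ms
= 10000 * 1e6 * 350 / 1000 bits
= 3500000000 bits
= 437500000 bytes
= 427246.0938 KB
BDP = 3500000000 bits (437500000 bytes)


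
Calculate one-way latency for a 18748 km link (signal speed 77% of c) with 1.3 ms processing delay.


Speed = 0.77 * 3e5 km/s = 231000 km/s
Propagation delay = 18748 / 231000 = 0.0812 s = 81.1602 ms
Processing delay = 1.3 ms
Total one-way latency = 82.4602 ms


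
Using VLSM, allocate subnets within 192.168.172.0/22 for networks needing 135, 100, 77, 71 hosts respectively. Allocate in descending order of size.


135 hosts -> /24 (254 usable): 192.168.172.0/24
100 hosts -> /25 (126 usable): 192.168.173.0/25
77 hosts -> /25 (126 usable): 192.168.173.128/25
71 hosts -> /25 (126 usable): 192.168.174.0/25
Allocation: 192.168.172.0/24 (135 hosts, 254 usable); 192.168.173.0/25 (100 hosts, 126 usable); 192.168.173.128/25 (77 hosts, 126 usable); 192.168.174.0/25 (71 hosts, 126 usable)


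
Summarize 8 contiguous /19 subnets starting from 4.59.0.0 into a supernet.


Original prefix: /19
Number of subnets: 8 = 2^3
New prefix = 19 - 3 = 16
Supernet: 4.59.0.0/16


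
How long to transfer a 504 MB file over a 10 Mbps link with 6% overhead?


Effective throughput = 10 * (1 - 6/100) = 9.4 Mbps
File size in Mb = 504 * 8 = 4032 Mb
Time = 4032 / 9.4
Time = 428.9362 seconds


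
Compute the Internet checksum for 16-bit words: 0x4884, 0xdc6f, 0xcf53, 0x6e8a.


Sum all words (with carry folding):
+ 0x4884 = 0x4884
+ 0xdc6f = 0x24f4
+ 0xcf53 = 0xf447
+ 0x6e8a = 0x62d2
One's complement: ~0x62d2
Checksum = 0x9d2d


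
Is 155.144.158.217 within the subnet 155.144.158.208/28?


Subnet network: 155.144.158.208
Test IP AND mask: 155.144.158.208
Yes, 155.144.158.217 is in 155.144.158.208/28


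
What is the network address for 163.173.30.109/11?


IP:   10100011.10101101.00011110.01101101
Mask: 11111111.11100000.00000000.00000000
AND operation:
Net:  10100011.10100000.00000000.00000000
Network: 163.160.0.0/11


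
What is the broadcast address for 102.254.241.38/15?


Network: 102.254.0.0/15
Host bits = 17
Set all host bits to 1:
Broadcast: 102.255.255.255


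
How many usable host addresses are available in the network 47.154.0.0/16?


Host bits = 32 - 16 = 16
Total addresses = 2^16 = 65536
Usable = total - 2 (network and broadcast)
Usable hosts: 65534


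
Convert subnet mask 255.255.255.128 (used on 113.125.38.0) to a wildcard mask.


Subnet mask: 255.255.255.128
Wildcard = 255.255.255.255 - subnet mask
255 - 255 = 0
255 - 255 = 0
255 - 255 = 0
255 - 128 = 127
Wildcard: 0.0.0.127


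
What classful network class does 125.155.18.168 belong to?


First octet: 125
Binary: 01111101
0xxxxxxx -> Class A (1-126)
Class A, default mask 255.0.0.0 (/8)


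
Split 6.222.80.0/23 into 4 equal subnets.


New prefix = 23 + 2 = 25
Each subnet has 128 addresses
  6.222.80.0/25
  6.222.80.128/25
  6.222.81.0/25
  6.222.81.128/25
Subnets: 6.222.80.0/25, 6.222.80.128/25, 6.222.81.0/25, 6.222.81.128/25


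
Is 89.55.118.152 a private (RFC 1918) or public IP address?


RFC 1918 private ranges:
  10.0.0.0/8 (10.0.0.0 - 10.255.255.255)
  172.16.0.0/12 (172.16.0.0 - 172.31.255.255)
  192.168.0.0/16 (192.168.0.0 - 192.168.255.255)
Public (not in any RFC 1918 range)


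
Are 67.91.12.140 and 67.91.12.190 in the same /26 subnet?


Mask: 255.255.255.192
67.91.12.140 AND mask = 67.91.12.128
67.91.12.190 AND mask = 67.91.12.128
Yes, same subnet (67.91.12.128)


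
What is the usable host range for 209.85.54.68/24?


Network: 209.85.54.0
Broadcast: 209.85.54.255
First usable = network + 1
Last usable = broadcast - 1
Range: 209.85.54.1 to 209.85.54.254


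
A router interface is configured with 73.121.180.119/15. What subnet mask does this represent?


/15 means 15 network bits, 17 host bits
Binary: 11111111111111100000000000000000
Mask: 255.254.0.0


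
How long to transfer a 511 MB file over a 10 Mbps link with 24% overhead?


Effective throughput = 10 * (1 - 24/100) = 7.6 Mbps
File size in Mb = 511 * 8 = 4088 Mb
Time = 4088 / 7.6
Time = 537.8947 seconds


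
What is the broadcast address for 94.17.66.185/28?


Network: 94.17.66.176/28
Host bits = 4
Set all host bits to 1:
Broadcast: 94.17.66.191


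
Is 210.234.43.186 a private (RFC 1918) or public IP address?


RFC 1918 private ranges:
  10.0.0.0/8 (10.0.0.0 - 10.255.255.255)
  172.16.0.0/12 (172.16.0.0 - 172.31.255.255)
  192.168.0.0/16 (192.168.0.0 - 192.168.255.255)
Public (not in any RFC 1918 range)


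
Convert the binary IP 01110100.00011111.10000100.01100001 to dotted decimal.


01110100 = 116
00011111 = 31
10000100 = 132
01100001 = 97
IP: 116.31.132.97


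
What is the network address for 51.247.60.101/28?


IP:   00110011.11110111.00111100.01100101
Mask: 11111111.11111111.11111111.11110000
AND operation:
Net:  00110011.11110111.00111100.01100000
Network: 51.247.60.96/28


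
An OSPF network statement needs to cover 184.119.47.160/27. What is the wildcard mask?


Subnet mask: 255.255.255.224
Wildcard = 255.255.255.255 - subnet mask
255 - 255 = 0
255 - 255 = 0
255 - 255 = 0
255 - 224 = 31
Wildcard: 0.0.0.31


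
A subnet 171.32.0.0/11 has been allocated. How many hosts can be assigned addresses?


Host bits = 32 - 11 = 21
Total addresses = 2^21 = 2097152
Usable = total - 2 (network and broadcast)
Usable hosts: 2097150


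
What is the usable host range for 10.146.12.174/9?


Network: 10.128.0.0
Broadcast: 10.255.255.255
First usable = network + 1
Last usable = broadcast - 1
Range: 10.128.0.1 to 10.255.255.254


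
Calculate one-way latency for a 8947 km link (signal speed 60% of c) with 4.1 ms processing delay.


Speed = 0.6 * 3e5 km/s = 180000 km/s
Propagation delay = 8947 / 180000 = 0.0497 s = 49.7056 ms
Processing delay = 4.1 ms
Total one-way latency = 53.8056 ms


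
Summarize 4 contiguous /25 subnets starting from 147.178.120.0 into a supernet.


Original prefix: /25
Number of subnets: 4 = 2^2
New prefix = 25 - 2 = 23
Supernet: 147.178.120.0/23


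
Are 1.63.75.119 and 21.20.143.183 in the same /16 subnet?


Mask: 255.255.0.0
1.63.75.119 AND mask = 1.63.0.0
21.20.143.183 AND mask = 21.20.0.0
No, different subnets (1.63.0.0 vs 21.20.0.0)


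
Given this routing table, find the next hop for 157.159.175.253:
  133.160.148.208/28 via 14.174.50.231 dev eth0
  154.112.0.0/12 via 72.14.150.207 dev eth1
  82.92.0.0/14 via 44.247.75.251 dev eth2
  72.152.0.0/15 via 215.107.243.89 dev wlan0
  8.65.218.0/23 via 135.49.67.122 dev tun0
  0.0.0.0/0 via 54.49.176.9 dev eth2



Longest prefix match for 157.159.175.253:
  /28 133.160.148.208: no
  /12 154.112.0.0: no
  /14 82.92.0.0: no
  /15 72.152.0.0: no
  /23 8.65.218.0: no
  /0 0.0.0.0: MATCH
Selected: next-hop 54.49.176.9 via eth2 (matched /0)


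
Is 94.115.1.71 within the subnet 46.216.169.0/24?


Subnet network: 46.216.169.0
Test IP AND mask: 94.115.1.0
No, 94.115.1.71 is not in 46.216.169.0/24


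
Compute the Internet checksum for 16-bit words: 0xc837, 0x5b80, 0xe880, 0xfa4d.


Sum all words (with carry folding):
+ 0xc837 = 0xc837
+ 0x5b80 = 0x23b8
+ 0xe880 = 0x0c39
+ 0xfa4d = 0x0687
One's complement: ~0x0687
Checksum = 0xf978


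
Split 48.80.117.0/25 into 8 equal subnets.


New prefix = 25 + 3 = 28
Each subnet has 16 addresses
  48.80.117.0/28
  48.80.117.16/28
  48.80.117.32/28
  48.80.117.48/28
  48.80.117.64/28
  48.80.117.80/28
  48.80.117.96/28
  48.80.117.112/28
Subnets: 48.80.117.0/28, 48.80.117.16/28, 48.80.117.32/28, 48.80.117.48/28, 48.80.117.64/28, 48.80.117.80/28, 48.80.117.96/28, 48.80.117.112/28


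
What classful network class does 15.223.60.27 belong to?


First octet: 15
Binary: 00001111
0xxxxxxx -> Class A (1-126)
Class A, default mask 255.0.0.0 (/8)


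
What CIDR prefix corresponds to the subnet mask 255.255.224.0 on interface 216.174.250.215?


Binary: 11111111.11111111.11100000.00000000
Count leading 1s
Prefix: /19


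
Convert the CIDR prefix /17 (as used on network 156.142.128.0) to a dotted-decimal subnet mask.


/17 means 17 network bits, 15 host bits
Binary: 11111111111111111000000000000000
Mask: 255.255.128.0


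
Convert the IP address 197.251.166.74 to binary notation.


197 = 11000101
251 = 11111011
166 = 10100110
74 = 01001010
Binary: 11000101.11111011.10100110.01001010


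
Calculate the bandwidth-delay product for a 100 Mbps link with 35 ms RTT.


BDP = bandwidth * RTT
= 100 Mbps * 35 ms
= 100 * 1e6 * 35 / 1000 bits
= 3500000 bits
= 437500 bytes
= 427.2461 KB
BDP = 3500000 bits (437500 bytes)


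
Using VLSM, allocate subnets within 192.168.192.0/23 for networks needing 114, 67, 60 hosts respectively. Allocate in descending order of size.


114 hosts -> /25 (126 usable): 192.168.192.0/25
67 hosts -> /25 (126 usable): 192.168.192.128/25
60 hosts -> /26 (62 usable): 192.168.193.0/26
Allocation: 192.168.192.0/25 (114 hosts, 126 usable); 192.168.192.128/25 (67 hosts, 126 usable); 192.168.193.0/26 (60 hosts, 62 usable)


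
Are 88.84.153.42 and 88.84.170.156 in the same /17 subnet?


Mask: 255.255.128.0
88.84.153.42 AND mask = 88.84.128.0
88.84.170.156 AND mask = 88.84.128.0
Yes, same subnet (88.84.128.0)


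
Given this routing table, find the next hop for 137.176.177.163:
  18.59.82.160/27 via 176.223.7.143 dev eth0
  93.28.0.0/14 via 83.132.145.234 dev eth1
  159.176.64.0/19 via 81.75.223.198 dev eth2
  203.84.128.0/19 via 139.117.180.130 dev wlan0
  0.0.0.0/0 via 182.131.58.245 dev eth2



Longest prefix match for 137.176.177.163:
  /27 18.59.82.160: no
  /14 93.28.0.0: no
  /19 159.176.64.0: no
  /19 203.84.128.0: no
  /0 0.0.0.0: MATCH
Selected: next-hop 182.131.58.245 via eth2 (matched /0)


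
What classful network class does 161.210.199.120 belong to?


First octet: 161
Binary: 10100001
10xxxxxx -> Class B (128-191)
Class B, default mask 255.255.0.0 (/16)


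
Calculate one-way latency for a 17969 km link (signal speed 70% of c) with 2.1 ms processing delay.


Speed = 0.7 * 3e5 km/s = 210000 km/s
Propagation delay = 17969 / 210000 = 0.0856 s = 85.5667 ms
Processing delay = 2.1 ms
Total one-way latency = 87.6667 ms


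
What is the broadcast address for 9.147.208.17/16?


Network: 9.147.0.0/16
Host bits = 16
Set all host bits to 1:
Broadcast: 9.147.255.255


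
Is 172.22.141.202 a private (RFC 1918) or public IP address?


RFC 1918 private ranges:
  10.0.0.0/8 (10.0.0.0 - 10.255.255.255)
  172.16.0.0/12 (172.16.0.0 - 172.31.255.255)
  192.168.0.0/16 (192.168.0.0 - 192.168.255.255)
Private (in 172.16.0.0/12)


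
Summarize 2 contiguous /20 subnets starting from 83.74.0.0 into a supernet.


Original prefix: /20
Number of subnets: 2 = 2^1
New prefix = 20 - 1 = 19
Supernet: 83.74.0.0/19


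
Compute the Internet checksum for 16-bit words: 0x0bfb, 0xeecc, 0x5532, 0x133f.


Sum all words (with carry folding):
+ 0x0bfb = 0x0bfb
+ 0xeecc = 0xfac7
+ 0x5532 = 0x4ffa
+ 0x133f = 0x6339
One's complement: ~0x6339
Checksum = 0x9cc6


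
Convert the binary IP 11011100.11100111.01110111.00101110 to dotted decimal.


11011100 = 220
11100111 = 231
01110111 = 119
00101110 = 46
IP: 220.231.119.46


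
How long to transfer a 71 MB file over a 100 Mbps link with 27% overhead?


Effective throughput = 100 * (1 - 27/100) = 73 Mbps
File size in Mb = 71 * 8 = 568 Mb
Time = 568 / 73
Time = 7.7808 seconds


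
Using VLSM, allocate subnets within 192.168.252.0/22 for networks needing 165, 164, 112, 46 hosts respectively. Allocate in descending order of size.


165 hosts -> /24 (254 usable): 192.168.252.0/24
164 hosts -> /24 (254 usable): 192.168.253.0/24
112 hosts -> /25 (126 usable): 192.168.254.0/25
46 hosts -> /26 (62 usable): 192.168.254.128/26
Allocation: 192.168.252.0/24 (165 hosts, 254 usable); 192.168.253.0/24 (164 hosts, 254 usable); 192.168.254.0/25 (112 hosts, 126 usable); 192.168.254.128/26 (46 hosts, 62 usable)


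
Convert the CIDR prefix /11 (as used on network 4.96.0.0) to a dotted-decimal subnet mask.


/11 means 11 network bits, 21 host bits
Binary: 11111111111000000000000000000000
Mask: 255.224.0.0


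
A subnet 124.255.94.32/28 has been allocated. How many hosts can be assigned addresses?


Host bits = 32 - 28 = 4
Total addresses = 2^4 = 16
Usable = total - 2 (network and broadcast)
Usable hosts: 14


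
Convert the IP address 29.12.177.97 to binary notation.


29 = 00011101
12 = 00001100
177 = 10110001
97 = 01100001
Binary: 00011101.00001100.10110001.01100001


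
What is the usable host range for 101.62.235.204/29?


Network: 101.62.235.200
Broadcast: 101.62.235.207
First usable = network + 1
Last usable = broadcast - 1
Range: 101.62.235.201 to 101.62.235.206


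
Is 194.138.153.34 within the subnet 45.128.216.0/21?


Subnet network: 45.128.216.0
Test IP AND mask: 194.138.152.0
No, 194.138.153.34 is not in 45.128.216.0/21


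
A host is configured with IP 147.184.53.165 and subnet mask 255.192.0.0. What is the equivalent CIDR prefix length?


Binary: 11111111.11000000.00000000.00000000
Count leading 1s
Prefix: /10


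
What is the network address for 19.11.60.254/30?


IP:   00010011.00001011.00111100.11111110
Mask: 11111111.11111111.11111111.11111100
AND operation:
Net:  00010011.00001011.00111100.11111100
Network: 19.11.60.252/30


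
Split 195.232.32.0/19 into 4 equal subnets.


New prefix = 19 + 2 = 21
Each subnet has 2048 addresses
  195.232.32.0/21
  195.232.40.0/21
  195.232.48.0/21
  195.232.56.0/21
Subnets: 195.232.32.0/21, 195.232.40.0/21, 195.232.48.0/21, 195.232.56.0/21


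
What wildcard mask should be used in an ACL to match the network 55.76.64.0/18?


Subnet mask: 255.255.192.0
Wildcard = 255.255.255.255 - subnet mask
255 - 255 = 0
255 - 255 = 0
255 - 192 = 63
255 - 0 = 255
Wildcard: 0.0.63.255


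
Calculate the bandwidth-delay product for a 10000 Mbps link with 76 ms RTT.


BDP = bandwidth * RTT
= 10000 Mbps * 76 ms
= 10000 * 1e6 * 76 / 1000 bits
= 760000000 bits
= 95000000 bytes
= 92773.4375 KB
BDP = 760000000 bits (95000000 bytes)


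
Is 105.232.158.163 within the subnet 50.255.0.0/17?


Subnet network: 50.255.0.0
Test IP AND mask: 105.232.128.0
No, 105.232.158.163 is not in 50.255.0.0/17


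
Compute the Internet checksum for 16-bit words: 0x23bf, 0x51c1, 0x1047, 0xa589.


Sum all words (with carry folding):
+ 0x23bf = 0x23bf
+ 0x51c1 = 0x7580
+ 0x1047 = 0x85c7
+ 0xa589 = 0x2b51
One's complement: ~0x2b51
Checksum = 0xd4ae


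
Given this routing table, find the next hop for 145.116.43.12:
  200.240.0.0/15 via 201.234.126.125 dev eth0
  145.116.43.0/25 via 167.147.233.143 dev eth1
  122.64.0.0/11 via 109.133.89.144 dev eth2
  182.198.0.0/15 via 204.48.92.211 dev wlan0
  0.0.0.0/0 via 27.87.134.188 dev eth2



Longest prefix match for 145.116.43.12:
  /15 200.240.0.0: no
  /25 145.116.43.0: MATCH
  /11 122.64.0.0: no
  /15 182.198.0.0: no
  /0 0.0.0.0: MATCH
Selected: next-hop 167.147.233.143 via eth1 (matched /25)


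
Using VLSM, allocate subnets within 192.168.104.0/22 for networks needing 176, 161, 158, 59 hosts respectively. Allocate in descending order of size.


176 hosts -> /24 (254 usable): 192.168.104.0/24
161 hosts -> /24 (254 usable): 192.168.105.0/24
158 hosts -> /24 (254 usable): 192.168.106.0/24
59 hosts -> /26 (62 usable): 192.168.107.0/26
Allocation: 192.168.104.0/24 (176 hosts, 254 usable); 192.168.105.0/24 (161 hosts, 254 usable); 192.168.106.0/24 (158 hosts, 254 usable); 192.168.107.0/26 (59 hosts, 62 usable)


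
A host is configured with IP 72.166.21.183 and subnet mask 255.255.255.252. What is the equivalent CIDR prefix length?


Binary: 11111111.11111111.11111111.11111100
Count leading 1s
Prefix: /30


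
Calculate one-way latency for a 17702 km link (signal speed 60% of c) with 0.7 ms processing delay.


Speed = 0.6 * 3e5 km/s = 180000 km/s
Propagation delay = 17702 / 180000 = 0.0983 s = 98.3444 ms
Processing delay = 0.7 ms
Total one-way latency = 99.0444 ms


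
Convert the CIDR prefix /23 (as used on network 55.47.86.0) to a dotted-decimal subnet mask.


/23 means 23 network bits, 9 host bits
Binary: 11111111111111111111111000000000
Mask: 255.255.254.0


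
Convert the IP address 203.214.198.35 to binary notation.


203 = 11001011
214 = 11010110
198 = 11000110
35 = 00100011
Binary: 11001011.11010110.11000110.00100011


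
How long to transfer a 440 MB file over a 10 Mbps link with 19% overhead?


Effective throughput = 10 * (1 - 19/100) = 8.1 Mbps
File size in Mb = 440 * 8 = 3520 Mb
Time = 3520 / 8.1
Time = 434.5679 seconds


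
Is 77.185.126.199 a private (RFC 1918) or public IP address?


RFC 1918 private ranges:
  10.0.0.0/8 (10.0.0.0 - 10.255.255.255)
  172.16.0.0/12 (172.16.0.0 - 172.31.255.255)
  192.168.0.0/16 (192.168.0.0 - 192.168.255.255)
Public (not in any RFC 1918 range)


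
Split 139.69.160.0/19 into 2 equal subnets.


New prefix = 19 + 1 = 20
Each subnet has 4096 addresses
  139.69.160.0/20
  139.69.176.0/20
Subnets: 139.69.160.0/20, 139.69.176.0/20


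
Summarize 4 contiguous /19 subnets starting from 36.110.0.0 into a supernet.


Original prefix: /19
Number of subnets: 4 = 2^2
New prefix = 19 - 2 = 17
Supernet: 36.110.0.0/17


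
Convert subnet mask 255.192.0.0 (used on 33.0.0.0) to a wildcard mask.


Subnet mask: 255.192.0.0
Wildcard = 255.255.255.255 - subnet mask
255 - 255 = 0
255 - 192 = 63
255 - 0 = 255
255 - 0 = 255
Wildcard: 0.63.255.255


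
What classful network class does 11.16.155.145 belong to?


First octet: 11
Binary: 00001011
0xxxxxxx -> Class A (1-126)
Class A, default mask 255.0.0.0 (/8)


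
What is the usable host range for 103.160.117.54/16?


Network: 103.160.0.0
Broadcast: 103.160.255.255
First usable = network + 1
Last usable = broadcast - 1
Range: 103.160.0.1 to 103.160.255.254


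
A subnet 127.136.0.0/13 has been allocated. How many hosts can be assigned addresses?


Host bits = 32 - 13 = 19
Total addresses = 2^19 = 524288
Usable = total - 2 (network and broadcast)
Usable hosts: 524286


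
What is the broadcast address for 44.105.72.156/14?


Network: 44.104.0.0/14
Host bits = 18
Set all host bits to 1:
Broadcast: 44.107.255.255


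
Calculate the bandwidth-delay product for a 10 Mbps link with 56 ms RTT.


BDP = bandwidth * RTT
= 10 Mbps * 56 ms
= 10 * 1e6 * 56 / 1000 bits
= 560000 bits
= 70000 bytes
= 68.3594 KB
BDP = 560000 bits (70000 bytes)


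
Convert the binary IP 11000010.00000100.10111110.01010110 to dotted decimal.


11000010 = 194
00000100 = 4
10111110 = 190
01010110 = 86
IP: 194.4.190.86


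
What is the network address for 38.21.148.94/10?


IP:   00100110.00010101.10010100.01011110
Mask: 11111111.11000000.00000000.00000000
AND operation:
Net:  00100110.00000000.00000000.00000000
Network: 38.0.0.0/10


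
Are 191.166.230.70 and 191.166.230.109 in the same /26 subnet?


Mask: 255.255.255.192
191.166.230.70 AND mask = 191.166.230.64
191.166.230.109 AND mask = 191.166.230.64
Yes, same subnet (191.166.230.64)


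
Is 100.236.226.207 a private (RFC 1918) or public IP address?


RFC 1918 private ranges:
  10.0.0.0/8 (10.0.0.0 - 10.255.255.255)
  172.16.0.0/12 (172.16.0.0 - 172.31.255.255)
  192.168.0.0/16 (192.168.0.0 - 192.168.255.255)
Public (not in any RFC 1918 range)


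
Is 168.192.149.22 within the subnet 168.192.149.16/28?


Subnet network: 168.192.149.16
Test IP AND mask: 168.192.149.16
Yes, 168.192.149.22 is in 168.192.149.16/28


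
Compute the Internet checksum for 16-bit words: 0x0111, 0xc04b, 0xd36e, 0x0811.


Sum all words (with carry folding):
+ 0x0111 = 0x0111
+ 0xc04b = 0xc15c
+ 0xd36e = 0x94cb
+ 0x0811 = 0x9cdc
One's complement: ~0x9cdc
Checksum = 0x6323


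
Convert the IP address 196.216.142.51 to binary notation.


196 = 11000100
216 = 11011000
142 = 10001110
51 = 00110011
Binary: 11000100.11011000.10001110.00110011


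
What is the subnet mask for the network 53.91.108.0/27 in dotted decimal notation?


/27 means 27 network bits, 5 host bits
Binary: 11111111111111111111111111100000
Mask: 255.255.255.224


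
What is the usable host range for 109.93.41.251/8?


Network: 109.0.0.0
Broadcast: 109.255.255.255
First usable = network + 1
Last usable = broadcast - 1
Range: 109.0.0.1 to 109.255.255.254


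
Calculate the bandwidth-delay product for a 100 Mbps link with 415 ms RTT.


BDP = bandwidth * RTT
= 100 Mbps * 415 ms
= 100 * 1e6 * 415 / 1000 bits
= 41500000 bits
= 5187500 bytes
= 5065.918 KB
BDP = 41500000 bits (5187500 bytes)


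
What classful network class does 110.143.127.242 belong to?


First octet: 110
Binary: 01101110
0xxxxxxx -> Class A (1-126)
Class A, default mask 255.0.0.0 (/8)


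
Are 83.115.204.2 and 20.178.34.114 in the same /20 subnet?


Mask: 255.255.240.0
83.115.204.2 AND mask = 83.115.192.0
20.178.34.114 AND mask = 20.178.32.0
No, different subnets (83.115.192.0 vs 20.178.32.0)


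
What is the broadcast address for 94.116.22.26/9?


Network: 94.0.0.0/9
Host bits = 23
Set all host bits to 1:
Broadcast: 94.127.255.255


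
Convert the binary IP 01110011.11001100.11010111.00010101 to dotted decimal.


01110011 = 115
11001100 = 204
11010111 = 215
00010101 = 21
IP: 115.204.215.21


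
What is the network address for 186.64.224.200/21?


IP:   10111010.01000000.11100000.11001000
Mask: 11111111.11111111.11111000.00000000
AND operation:
Net:  10111010.01000000.11100000.00000000
Network: 186.64.224.0/21


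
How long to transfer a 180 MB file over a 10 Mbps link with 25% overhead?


Effective throughput = 10 * (1 - 25/100) = 7.5 Mbps
File size in Mb = 180 * 8 = 1440 Mb
Time = 1440 / 7.5
Time = 192 seconds


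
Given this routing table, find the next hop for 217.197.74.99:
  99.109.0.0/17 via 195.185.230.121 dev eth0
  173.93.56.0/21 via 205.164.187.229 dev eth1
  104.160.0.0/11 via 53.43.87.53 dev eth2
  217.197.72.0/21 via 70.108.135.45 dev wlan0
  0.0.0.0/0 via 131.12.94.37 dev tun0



Longest prefix match for 217.197.74.99:
  /17 99.109.0.0: no
  /21 173.93.56.0: no
  /11 104.160.0.0: no
  /21 217.197.72.0: MATCH
  /0 0.0.0.0: MATCH
Selected: next-hop 70.108.135.45 via wlan0 (matched /21)


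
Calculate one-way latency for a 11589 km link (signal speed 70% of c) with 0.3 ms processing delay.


Speed = 0.7 * 3e5 km/s = 210000 km/s
Propagation delay = 11589 / 210000 = 0.0552 s = 55.1857 ms
Processing delay = 0.3 ms
Total one-way latency = 55.4857 ms


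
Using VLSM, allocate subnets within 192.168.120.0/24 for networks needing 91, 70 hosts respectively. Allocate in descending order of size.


91 hosts -> /25 (126 usable): 192.168.120.0/25
70 hosts -> /25 (126 usable): 192.168.120.128/25
Allocation: 192.168.120.0/25 (91 hosts, 126 usable); 192.168.120.128/25 (70 hosts, 126 usable)


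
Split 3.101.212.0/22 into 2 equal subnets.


New prefix = 22 + 1 = 23
Each subnet has 512 addresses
  3.101.212.0/23
  3.101.214.0/23
Subnets: 3.101.212.0/23, 3.101.214.0/23


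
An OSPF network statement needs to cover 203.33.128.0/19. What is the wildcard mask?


Subnet mask: 255.255.224.0
Wildcard = 255.255.255.255 - subnet mask
255 - 255 = 0
255 - 255 = 0
255 - 224 = 31
255 - 0 = 255
Wildcard: 0.0.31.255


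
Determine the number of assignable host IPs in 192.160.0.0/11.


Host bits = 32 - 11 = 21
Total addresses = 2^21 = 2097152
Usable = total - 2 (network and broadcast)
Usable hosts: 2097150


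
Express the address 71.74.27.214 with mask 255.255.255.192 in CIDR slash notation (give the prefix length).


Binary: 11111111.11111111.11111111.11000000
Count leading 1s
Prefix: /26


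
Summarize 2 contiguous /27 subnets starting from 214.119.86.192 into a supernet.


Original prefix: /27
Number of subnets: 2 = 2^1
New prefix = 27 - 1 = 26
Supernet: 214.119.86.192/26


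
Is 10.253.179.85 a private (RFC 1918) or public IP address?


RFC 1918 private ranges:
  10.0.0.0/8 (10.0.0.0 - 10.255.255.255)
  172.16.0.0/12 (172.16.0.0 - 172.31.255.255)
  192.168.0.0/16 (192.168.0.0 - 192.168.255.255)
Private (in 10.0.0.0/8)


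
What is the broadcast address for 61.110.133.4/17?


Network: 61.110.128.0/17
Host bits = 15
Set all host bits to 1:
Broadcast: 61.110.255.255


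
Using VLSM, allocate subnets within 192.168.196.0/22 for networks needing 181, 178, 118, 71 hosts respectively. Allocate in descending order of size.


181 hosts -> /24 (254 usable): 192.168.196.0/24
178 hosts -> /24 (254 usable): 192.168.197.0/24
118 hosts -> /25 (126 usable): 192.168.198.0/25
71 hosts -> /25 (126 usable): 192.168.198.128/25
Allocation: 192.168.196.0/24 (181 hosts, 254 usable); 192.168.197.0/24 (178 hosts, 254 usable); 192.168.198.0/25 (118 hosts, 126 usable); 192.168.198.128/25 (71 hosts, 126 usable)


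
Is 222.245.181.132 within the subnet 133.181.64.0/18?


Subnet network: 133.181.64.0
Test IP AND mask: 222.245.128.0
No, 222.245.181.132 is not in 133.181.64.0/18


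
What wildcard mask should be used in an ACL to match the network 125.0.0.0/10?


Subnet mask: 255.192.0.0
Wildcard = 255.255.255.255 - subnet mask
255 - 255 = 0
255 - 192 = 63
255 - 0 = 255
255 - 0 = 255
Wildcard: 0.63.255.255


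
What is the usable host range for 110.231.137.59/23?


Network: 110.231.136.0
Broadcast: 110.231.137.255
First usable = network + 1
Last usable = broadcast - 1
Range: 110.231.136.1 to 110.231.137.254


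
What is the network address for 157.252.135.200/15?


IP:   10011101.11111100.10000111.11001000
Mask: 11111111.11111110.00000000.00000000
AND operation:
Net:  10011101.11111100.00000000.00000000
Network: 157.252.0.0/15


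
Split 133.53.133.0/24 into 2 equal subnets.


New prefix = 24 + 1 = 25
Each subnet has 128 addresses
  133.53.133.0/25
  133.53.133.128/25
Subnets: 133.53.133.0/25, 133.53.133.128/25


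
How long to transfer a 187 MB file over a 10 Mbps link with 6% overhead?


Effective throughput = 10 * (1 - 6/100) = 9.4 Mbps
File size in Mb = 187 * 8 = 1496 Mb
Time = 1496 / 9.4
Time = 159.1489 seconds


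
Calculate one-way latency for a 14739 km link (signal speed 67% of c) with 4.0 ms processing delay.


Speed = 0.67 * 3e5 km/s = 201000 km/s
Propagation delay = 14739 / 201000 = 0.0733 s = 73.3284 ms
Processing delay = 4.0 ms
Total one-way latency = 77.3284 ms


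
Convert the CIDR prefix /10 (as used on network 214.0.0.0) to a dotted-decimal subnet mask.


/10 means 10 network bits, 22 host bits
Binary: 11111111110000000000000000000000
Mask: 255.192.0.0


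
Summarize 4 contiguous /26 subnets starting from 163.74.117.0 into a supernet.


Original prefix: /26
Number of subnets: 4 = 2^2
New prefix = 26 - 2 = 24
Supernet: 163.74.117.0/24


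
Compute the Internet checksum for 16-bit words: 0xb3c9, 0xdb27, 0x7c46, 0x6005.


Sum all words (with carry folding):
+ 0xb3c9 = 0xb3c9
+ 0xdb27 = 0x8ef1
+ 0x7c46 = 0x0b38
+ 0x6005 = 0x6b3d
One's complement: ~0x6b3d
Checksum = 0x94c2


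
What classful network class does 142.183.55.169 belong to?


First octet: 142
Binary: 10001110
10xxxxxx -> Class B (128-191)
Class B, default mask 255.255.0.0 (/16)


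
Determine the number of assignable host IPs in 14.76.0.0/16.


Host bits = 32 - 16 = 16
Total addresses = 2^16 = 65536
Usable = total - 2 (network and broadcast)
Usable hosts: 65534


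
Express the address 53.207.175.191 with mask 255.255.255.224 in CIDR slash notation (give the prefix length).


Binary: 11111111.11111111.11111111.11100000
Count leading 1s
Prefix: /27


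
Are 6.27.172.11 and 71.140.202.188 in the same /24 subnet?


Mask: 255.255.255.0
6.27.172.11 AND mask = 6.27.172.0
71.140.202.188 AND mask = 71.140.202.0
No, different subnets (6.27.172.0 vs 71.140.202.0)


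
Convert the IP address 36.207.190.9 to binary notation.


36 = 00100100
207 = 11001111
190 = 10111110
9 = 00001001
Binary: 00100100.11001111.10111110.00001001


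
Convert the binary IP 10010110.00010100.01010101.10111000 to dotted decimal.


10010110 = 150
00010100 = 20
01010101 = 85
10111000 = 184
IP: 150.20.85.184


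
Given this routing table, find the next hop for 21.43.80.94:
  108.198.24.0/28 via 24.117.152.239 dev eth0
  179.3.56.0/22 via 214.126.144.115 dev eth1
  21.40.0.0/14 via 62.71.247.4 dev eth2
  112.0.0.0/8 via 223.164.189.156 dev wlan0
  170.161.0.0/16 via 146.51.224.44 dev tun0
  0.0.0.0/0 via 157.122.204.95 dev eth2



Longest prefix match for 21.43.80.94:
  /28 108.198.24.0: no
  /22 179.3.56.0: no
  /14 21.40.0.0: MATCH
  /8 112.0.0.0: no
  /16 170.161.0.0: no
  /0 0.0.0.0: MATCH
Selected: next-hop 62.71.247.4 via eth2 (matched /14)


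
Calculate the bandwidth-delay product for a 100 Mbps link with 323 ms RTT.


BDP = bandwidth * RTT
= 100 Mbps * 323 ms
= 100 * 1e6 * 323 / 1000 bits
= 32300000 bits
= 4037500 bytes
= 3942.8711 KB
BDP = 32300000 bits (4037500 bytes)


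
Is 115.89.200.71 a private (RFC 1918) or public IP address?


RFC 1918 private ranges:
  10.0.0.0/8 (10.0.0.0 - 10.255.255.255)
  172.16.0.0/12 (172.16.0.0 - 172.31.255.255)
  192.168.0.0/16 (192.168.0.0 - 192.168.255.255)
Public (not in any RFC 1918 range)


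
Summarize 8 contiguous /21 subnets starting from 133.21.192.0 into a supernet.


Original prefix: /21
Number of subnets: 8 = 2^3
New prefix = 21 - 3 = 18
Supernet: 133.21.192.0/18


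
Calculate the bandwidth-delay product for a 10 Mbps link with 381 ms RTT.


BDP = bandwidth * RTT
= 10 Mbps * 381 ms
= 10 * 1e6 * 381 / 1000 bits
= 3810000 bits
= 476250 bytes
= 465.0879 KB
BDP = 3810000 bits (476250 bytes)


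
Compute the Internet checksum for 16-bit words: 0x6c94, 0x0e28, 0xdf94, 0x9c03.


Sum all words (with carry folding):
+ 0x6c94 = 0x6c94
+ 0x0e28 = 0x7abc
+ 0xdf94 = 0x5a51
+ 0x9c03 = 0xf654
One's complement: ~0xf654
Checksum = 0x09ab


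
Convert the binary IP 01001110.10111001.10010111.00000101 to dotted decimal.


01001110 = 78
10111001 = 185
10010111 = 151
00000101 = 5
IP: 78.185.151.5


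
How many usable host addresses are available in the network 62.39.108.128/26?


Host bits = 32 - 26 = 6
Total addresses = 2^6 = 64
Usable = total - 2 (network and broadcast)
Usable hosts: 62


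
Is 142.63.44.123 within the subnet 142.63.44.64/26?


Subnet network: 142.63.44.64
Test IP AND mask: 142.63.44.64
Yes, 142.63.44.123 is in 142.63.44.64/26


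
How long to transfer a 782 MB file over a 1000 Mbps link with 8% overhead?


Effective throughput = 1000 * (1 - 8/100) = 920 Mbps
File size in Mb = 782 * 8 = 6256 Mb
Time = 6256 / 920
Time = 6.8 seconds


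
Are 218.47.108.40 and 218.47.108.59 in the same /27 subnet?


Mask: 255.255.255.224
218.47.108.40 AND mask = 218.47.108.32
218.47.108.59 AND mask = 218.47.108.32
Yes, same subnet (218.47.108.32)


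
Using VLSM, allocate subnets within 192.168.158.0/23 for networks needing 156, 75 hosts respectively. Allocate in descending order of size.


156 hosts -> /24 (254 usable): 192.168.158.0/24
75 hosts -> /25 (126 usable): 192.168.159.0/25
Allocation: 192.168.158.0/24 (156 hosts, 254 usable); 192.168.159.0/25 (75 hosts, 126 usable)


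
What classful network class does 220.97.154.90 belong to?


First octet: 220
Binary: 11011100
110xxxxx -> Class C (192-223)
Class C, default mask 255.255.255.0 (/24)


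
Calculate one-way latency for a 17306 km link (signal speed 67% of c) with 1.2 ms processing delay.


Speed = 0.67 * 3e5 km/s = 201000 km/s
Propagation delay = 17306 / 201000 = 0.0861 s = 86.0995 ms
Processing delay = 1.2 ms
Total one-way latency = 87.2995 ms


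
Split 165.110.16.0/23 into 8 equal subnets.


New prefix = 23 + 3 = 26
Each subnet has 64 addresses
  165.110.16.0/26
  165.110.16.64/26
  165.110.16.128/26
  165.110.16.192/26
  165.110.17.0/26
  165.110.17.64/26
  165.110.17.128/26
  165.110.17.192/26
Subnets: 165.110.16.0/26, 165.110.16.64/26, 165.110.16.128/26, 165.110.16.192/26, 165.110.17.0/26, 165.110.17.64/26, 165.110.17.128/26, 165.110.17.192/26


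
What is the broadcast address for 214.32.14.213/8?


Network: 214.0.0.0/8
Host bits = 24
Set all host bits to 1:
Broadcast: 214.255.255.255


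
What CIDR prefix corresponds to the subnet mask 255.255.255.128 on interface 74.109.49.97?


Binary: 11111111.11111111.11111111.10000000
Count leading 1s
Prefix: /25


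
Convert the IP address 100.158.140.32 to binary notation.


100 = 01100100
158 = 10011110
140 = 10001100
32 = 00100000
Binary: 01100100.10011110.10001100.00100000


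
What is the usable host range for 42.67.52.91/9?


Network: 42.0.0.0
Broadcast: 42.127.255.255
First usable = network + 1
Last usable = broadcast - 1
Range: 42.0.0.1 to 42.127.255.254


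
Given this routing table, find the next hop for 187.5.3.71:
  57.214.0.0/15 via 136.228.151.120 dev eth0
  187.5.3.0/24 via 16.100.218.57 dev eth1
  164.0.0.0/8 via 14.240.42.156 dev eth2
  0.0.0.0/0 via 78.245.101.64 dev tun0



Longest prefix match for 187.5.3.71:
  /15 57.214.0.0: no
  /24 187.5.3.0: MATCH
  /8 164.0.0.0: no
  /0 0.0.0.0: MATCH
Selected: next-hop 16.100.218.57 via eth1 (matched /24)


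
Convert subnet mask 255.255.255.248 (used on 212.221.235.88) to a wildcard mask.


Subnet mask: 255.255.255.248
Wildcard = 255.255.255.255 - subnet mask
255 - 255 = 0
255 - 255 = 0
255 - 255 = 0
255 - 248 = 7
Wildcard: 0.0.0.7


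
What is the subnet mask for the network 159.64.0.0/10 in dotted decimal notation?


/10 means 10 network bits, 22 host bits
Binary: 11111111110000000000000000000000
Mask: 255.192.0.0


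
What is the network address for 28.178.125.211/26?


IP:   00011100.10110010.01111101.11010011
Mask: 11111111.11111111.11111111.11000000
AND operation:
Net:  00011100.10110010.01111101.11000000
Network: 28.178.125.192/26


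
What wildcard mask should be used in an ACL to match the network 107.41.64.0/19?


Subnet mask: 255.255.224.0
Wildcard = 255.255.255.255 - subnet mask
255 - 255 = 0
255 - 255 = 0
255 - 224 = 31
255 - 0 = 255
Wildcard: 0.0.31.255
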